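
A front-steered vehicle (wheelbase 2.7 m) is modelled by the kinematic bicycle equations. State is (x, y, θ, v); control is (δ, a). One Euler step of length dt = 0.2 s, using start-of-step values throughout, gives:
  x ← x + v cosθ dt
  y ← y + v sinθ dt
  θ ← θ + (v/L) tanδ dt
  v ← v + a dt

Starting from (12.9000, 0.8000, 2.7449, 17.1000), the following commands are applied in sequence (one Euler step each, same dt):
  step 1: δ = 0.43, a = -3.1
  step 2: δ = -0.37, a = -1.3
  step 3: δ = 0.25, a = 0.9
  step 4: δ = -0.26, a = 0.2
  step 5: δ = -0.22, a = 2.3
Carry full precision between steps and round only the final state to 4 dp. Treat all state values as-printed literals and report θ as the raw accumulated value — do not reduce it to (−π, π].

(-3.0190, 3.3747, 2.5636, 16.9000)

after step 1 (δ=0.43, a=-3.1): (9.745584, 2.121385, 3.325820, 16.480000)
after step 2 (δ=-0.37, a=-1.3): (6.505358, 1.517601, 2.852340, 16.220000)
after step 3 (δ=0.25, a=0.9): (3.396123, 2.442908, 3.159128, 16.400000)
after step 4 (δ=-0.26, a=0.2): (0.116628, 2.385394, 2.835961, 16.440000)
after step 5 (δ=-0.22, a=2.3): (-3.018997, 3.374738, 2.563643, 16.900000)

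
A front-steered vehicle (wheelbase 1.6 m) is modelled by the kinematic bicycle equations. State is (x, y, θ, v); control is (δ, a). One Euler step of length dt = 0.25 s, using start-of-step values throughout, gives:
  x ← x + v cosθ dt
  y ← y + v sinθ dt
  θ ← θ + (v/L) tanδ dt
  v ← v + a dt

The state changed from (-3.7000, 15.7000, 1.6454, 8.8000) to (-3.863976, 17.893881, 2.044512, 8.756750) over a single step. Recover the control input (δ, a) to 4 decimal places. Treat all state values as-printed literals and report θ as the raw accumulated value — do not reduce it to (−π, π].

a = (v'−v)/dt = (-0.043250)/0.25 = -0.1730
Δθ = θ'−θ = 0.399112;  (v·dt/L) = 8.8000·0.25/1.6 = 1.375000
tan δ = Δθ·L/(v·dt) = 0.290263  →  δ = 0.2825

δ = 0.2825, a = -0.1730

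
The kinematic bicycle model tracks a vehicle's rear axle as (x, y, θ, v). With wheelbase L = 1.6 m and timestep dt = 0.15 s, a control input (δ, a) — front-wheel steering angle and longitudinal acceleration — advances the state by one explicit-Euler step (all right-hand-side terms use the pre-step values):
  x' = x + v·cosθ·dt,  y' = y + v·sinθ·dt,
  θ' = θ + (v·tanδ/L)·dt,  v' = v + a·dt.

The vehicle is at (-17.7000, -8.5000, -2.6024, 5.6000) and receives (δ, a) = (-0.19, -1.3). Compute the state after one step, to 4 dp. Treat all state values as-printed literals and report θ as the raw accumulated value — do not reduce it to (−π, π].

(-18.4208, -8.9313, -2.7034, 5.4050)

x' = -17.7000 + 5.6000·cos(-2.6024)·0.15 = -18.4208
y' = -8.5000 + 5.6000·sin(-2.6024)·0.15 = -8.9313
θ' = -2.6024 + (5.6000/1.6)·tan(-0.19)·0.15 = -2.7034
v' = 5.6000 − 1.3000·0.15 = 5.4050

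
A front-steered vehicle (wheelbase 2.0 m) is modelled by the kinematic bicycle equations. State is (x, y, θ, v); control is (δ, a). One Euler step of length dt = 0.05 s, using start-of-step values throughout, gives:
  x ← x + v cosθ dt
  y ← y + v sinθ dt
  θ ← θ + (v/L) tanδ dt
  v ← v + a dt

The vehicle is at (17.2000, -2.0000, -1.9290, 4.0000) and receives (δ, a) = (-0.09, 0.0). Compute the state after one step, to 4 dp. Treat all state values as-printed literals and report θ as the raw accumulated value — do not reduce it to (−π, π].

(17.1299, -2.1873, -1.9380, 4.0000)

x' = 17.2000 + 4.0000·cos(-1.9290)·0.05 = 17.1299
y' = -2.0000 + 4.0000·sin(-1.9290)·0.05 = -2.1873
θ' = -1.9290 + (4.0000/2.0)·tan(-0.09)·0.05 = -1.9380
v' = 4.0000 + 0.0000·0.05 = 4.0000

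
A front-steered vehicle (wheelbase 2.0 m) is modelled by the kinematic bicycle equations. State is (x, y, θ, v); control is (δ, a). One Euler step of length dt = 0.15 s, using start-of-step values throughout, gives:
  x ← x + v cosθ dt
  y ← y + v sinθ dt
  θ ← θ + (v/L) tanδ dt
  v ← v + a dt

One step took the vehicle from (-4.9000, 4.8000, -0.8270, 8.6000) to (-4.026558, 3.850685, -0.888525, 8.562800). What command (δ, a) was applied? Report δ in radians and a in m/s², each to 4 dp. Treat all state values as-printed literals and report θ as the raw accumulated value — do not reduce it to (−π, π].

δ = -0.0951, a = -0.2480

a = (v'−v)/dt = (-0.037200)/0.15 = -0.2480
Δθ = θ'−θ = -0.061525;  (v·dt/L) = 8.6000·0.15/2.0 = 0.645000
tan δ = Δθ·L/(v·dt) = -0.095388  →  δ = -0.0951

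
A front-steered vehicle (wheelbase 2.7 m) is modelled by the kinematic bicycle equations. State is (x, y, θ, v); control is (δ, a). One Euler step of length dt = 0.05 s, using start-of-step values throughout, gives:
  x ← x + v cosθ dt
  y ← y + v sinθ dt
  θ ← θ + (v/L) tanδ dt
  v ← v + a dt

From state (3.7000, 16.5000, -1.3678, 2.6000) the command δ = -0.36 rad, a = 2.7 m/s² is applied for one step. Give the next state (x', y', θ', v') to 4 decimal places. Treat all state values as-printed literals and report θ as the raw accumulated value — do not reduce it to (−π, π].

x' = 3.7000 + 2.6000·cos(-1.3678)·0.05 = 3.7262
y' = 16.5000 + 2.6000·sin(-1.3678)·0.05 = 16.3727
θ' = -1.3678 + (2.6000/2.7)·tan(-0.36)·0.05 = -1.3859
v' = 2.6000 + 2.7000·0.05 = 2.7350

(3.7262, 16.3727, -1.3859, 2.7350)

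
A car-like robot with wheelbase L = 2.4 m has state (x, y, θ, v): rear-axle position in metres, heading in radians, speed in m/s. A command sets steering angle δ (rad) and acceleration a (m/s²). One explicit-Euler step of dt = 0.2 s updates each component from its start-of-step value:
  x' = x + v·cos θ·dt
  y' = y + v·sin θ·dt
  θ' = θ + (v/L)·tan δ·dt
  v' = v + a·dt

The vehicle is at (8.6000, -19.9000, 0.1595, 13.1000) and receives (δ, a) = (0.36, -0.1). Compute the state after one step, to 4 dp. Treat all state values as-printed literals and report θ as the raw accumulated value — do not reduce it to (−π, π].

(11.1867, -19.4839, 0.5704, 13.0800)

x' = 8.6000 + 13.1000·cos(0.1595)·0.2 = 11.1867
y' = -19.9000 + 13.1000·sin(0.1595)·0.2 = -19.4839
θ' = 0.1595 + (13.1000/2.4)·tan(0.36)·0.2 = 0.5704
v' = 13.1000 − 0.1000·0.2 = 13.0800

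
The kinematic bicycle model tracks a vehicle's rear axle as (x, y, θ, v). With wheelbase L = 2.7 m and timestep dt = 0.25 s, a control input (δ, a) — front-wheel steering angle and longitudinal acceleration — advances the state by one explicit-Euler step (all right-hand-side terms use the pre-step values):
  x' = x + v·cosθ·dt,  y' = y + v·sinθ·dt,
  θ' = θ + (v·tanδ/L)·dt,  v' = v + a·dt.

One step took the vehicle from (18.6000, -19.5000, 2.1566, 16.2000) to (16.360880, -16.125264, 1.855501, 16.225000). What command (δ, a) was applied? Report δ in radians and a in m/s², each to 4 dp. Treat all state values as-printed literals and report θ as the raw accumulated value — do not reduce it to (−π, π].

a = (v'−v)/dt = (0.025000)/0.25 = 0.1000
Δθ = θ'−θ = -0.301099;  (v·dt/L) = 16.2000·0.25/2.7 = 1.500000
tan δ = Δθ·L/(v·dt) = -0.200733  →  δ = -0.1981

δ = -0.1981, a = 0.1000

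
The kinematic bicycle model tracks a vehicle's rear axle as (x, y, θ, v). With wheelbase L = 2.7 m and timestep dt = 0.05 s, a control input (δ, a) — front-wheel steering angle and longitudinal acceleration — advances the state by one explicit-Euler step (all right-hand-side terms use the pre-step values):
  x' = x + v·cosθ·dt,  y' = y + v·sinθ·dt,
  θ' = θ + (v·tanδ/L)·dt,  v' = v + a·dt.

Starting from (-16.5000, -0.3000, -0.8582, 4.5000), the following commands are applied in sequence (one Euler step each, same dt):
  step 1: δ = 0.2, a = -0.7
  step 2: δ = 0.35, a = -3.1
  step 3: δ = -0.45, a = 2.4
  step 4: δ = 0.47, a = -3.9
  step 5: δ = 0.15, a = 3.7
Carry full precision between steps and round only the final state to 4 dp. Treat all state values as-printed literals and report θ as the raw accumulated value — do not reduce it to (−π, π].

(-15.7631, -1.1124, -0.7962, 4.4200)

after step 1 (δ=0.2, a=-0.7): (-16.352895, -0.470250, -0.841307, 4.465000)
after step 2 (δ=0.35, a=-3.1): (-16.204101, -0.636686, -0.811125, 4.310000)
after step 3 (δ=-0.45, a=2.4): (-16.055690, -0.792937, -0.849680, 4.430000)
after step 4 (δ=0.47, a=-3.9): (-15.909451, -0.959299, -0.808008, 4.235000)
after step 5 (δ=0.15, a=3.7): (-15.763144, -1.112376, -0.796155, 4.420000)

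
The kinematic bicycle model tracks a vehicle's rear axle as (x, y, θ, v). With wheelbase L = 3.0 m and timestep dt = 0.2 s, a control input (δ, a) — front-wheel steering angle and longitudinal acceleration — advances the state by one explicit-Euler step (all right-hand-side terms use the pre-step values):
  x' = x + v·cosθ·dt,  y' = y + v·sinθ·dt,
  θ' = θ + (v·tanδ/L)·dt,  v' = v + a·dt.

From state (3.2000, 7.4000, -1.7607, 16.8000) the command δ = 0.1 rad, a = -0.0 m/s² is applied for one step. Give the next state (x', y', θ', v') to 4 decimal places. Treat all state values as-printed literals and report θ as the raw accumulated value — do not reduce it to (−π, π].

(2.5658, 4.1004, -1.6483, 16.8000)

x' = 3.2000 + 16.8000·cos(-1.7607)·0.2 = 2.5658
y' = 7.4000 + 16.8000·sin(-1.7607)·0.2 = 4.1004
θ' = -1.7607 + (16.8000/3.0)·tan(0.1)·0.2 = -1.6483
v' = 16.8000 + 0.0000·0.2 = 16.8000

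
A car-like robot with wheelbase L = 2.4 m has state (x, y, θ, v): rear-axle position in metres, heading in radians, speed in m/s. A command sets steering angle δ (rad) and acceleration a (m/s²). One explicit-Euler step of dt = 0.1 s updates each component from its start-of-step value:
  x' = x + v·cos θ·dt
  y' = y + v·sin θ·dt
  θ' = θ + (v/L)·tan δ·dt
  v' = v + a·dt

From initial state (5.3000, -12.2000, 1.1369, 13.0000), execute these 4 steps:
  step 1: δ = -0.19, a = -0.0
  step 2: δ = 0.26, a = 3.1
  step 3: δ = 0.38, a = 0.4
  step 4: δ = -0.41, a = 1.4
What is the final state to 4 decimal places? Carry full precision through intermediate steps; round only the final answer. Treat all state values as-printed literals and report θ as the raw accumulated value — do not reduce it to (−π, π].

after step 1 (δ=-0.19, a=-0.0): (5.846532, -11.020465, 1.032727, 13.000000)
after step 2 (δ=0.26, a=3.1): (6.512755, -9.904156, 1.176822, 13.310000)
after step 3 (δ=0.38, a=0.4): (7.023675, -8.675123, 1.398329, 13.350000)
after step 4 (δ=-0.41, a=1.4): (7.252778, -7.359928, 1.156566, 13.490000)

(7.2528, -7.3599, 1.1566, 13.4900)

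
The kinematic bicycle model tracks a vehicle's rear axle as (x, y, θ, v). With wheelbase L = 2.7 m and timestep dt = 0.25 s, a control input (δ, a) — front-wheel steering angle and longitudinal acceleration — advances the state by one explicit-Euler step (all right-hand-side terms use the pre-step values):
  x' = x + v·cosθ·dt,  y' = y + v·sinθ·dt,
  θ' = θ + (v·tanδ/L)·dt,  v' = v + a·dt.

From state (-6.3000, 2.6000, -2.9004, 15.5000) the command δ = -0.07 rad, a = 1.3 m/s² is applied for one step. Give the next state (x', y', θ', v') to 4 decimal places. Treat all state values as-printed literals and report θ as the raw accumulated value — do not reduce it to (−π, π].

x' = -6.3000 + 15.5000·cos(-2.9004)·0.25 = -10.0628
y' = 2.6000 + 15.5000·sin(-2.9004)·0.25 = 1.6744
θ' = -2.9004 + (15.5000/2.7)·tan(-0.07)·0.25 = -3.0010
v' = 15.5000 + 1.3000·0.25 = 15.8250

(-10.0628, 1.6744, -3.0010, 15.8250)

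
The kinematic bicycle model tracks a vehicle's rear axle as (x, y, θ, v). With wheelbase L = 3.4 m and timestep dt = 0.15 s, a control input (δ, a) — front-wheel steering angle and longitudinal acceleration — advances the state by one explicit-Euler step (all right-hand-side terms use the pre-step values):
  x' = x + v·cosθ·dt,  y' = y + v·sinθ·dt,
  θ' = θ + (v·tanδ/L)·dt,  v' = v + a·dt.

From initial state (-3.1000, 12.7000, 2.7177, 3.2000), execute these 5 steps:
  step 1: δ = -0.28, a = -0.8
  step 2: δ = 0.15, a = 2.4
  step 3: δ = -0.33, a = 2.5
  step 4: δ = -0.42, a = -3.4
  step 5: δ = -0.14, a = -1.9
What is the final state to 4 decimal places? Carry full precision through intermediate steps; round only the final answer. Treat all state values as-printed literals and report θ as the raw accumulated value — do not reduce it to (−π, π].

(-5.3369, 13.8663, 2.5499, 3.0200)

after step 1 (δ=-0.28, a=-0.8): (-3.537517, 12.897430, 2.677104, 3.080000)
after step 2 (δ=0.15, a=2.4): (-3.950569, 13.104390, 2.697641, 3.440000)
after step 3 (δ=-0.33, a=2.5): (-4.416549, 13.326018, 2.645658, 3.815000)
after step 4 (δ=-0.42, a=-3.4): (-4.919856, 13.598325, 2.570495, 3.305000)
after step 5 (δ=-0.14, a=-1.9): (-5.336935, 13.866306, 2.549948, 3.020000)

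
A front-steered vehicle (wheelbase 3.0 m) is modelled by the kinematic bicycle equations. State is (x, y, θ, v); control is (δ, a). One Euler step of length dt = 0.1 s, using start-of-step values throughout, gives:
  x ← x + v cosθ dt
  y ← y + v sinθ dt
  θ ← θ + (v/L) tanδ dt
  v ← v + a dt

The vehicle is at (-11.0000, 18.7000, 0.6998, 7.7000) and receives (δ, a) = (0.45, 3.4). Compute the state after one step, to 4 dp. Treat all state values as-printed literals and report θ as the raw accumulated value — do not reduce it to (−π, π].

x' = -11.0000 + 7.7000·cos(0.6998)·0.1 = -10.4110
y' = 18.7000 + 7.7000·sin(0.6998)·0.1 = 19.1959
θ' = 0.6998 + (7.7000/3.0)·tan(0.45)·0.1 = 0.8238
v' = 7.7000 + 3.4000·0.1 = 8.0400

(-10.4110, 19.1959, 0.8238, 8.0400)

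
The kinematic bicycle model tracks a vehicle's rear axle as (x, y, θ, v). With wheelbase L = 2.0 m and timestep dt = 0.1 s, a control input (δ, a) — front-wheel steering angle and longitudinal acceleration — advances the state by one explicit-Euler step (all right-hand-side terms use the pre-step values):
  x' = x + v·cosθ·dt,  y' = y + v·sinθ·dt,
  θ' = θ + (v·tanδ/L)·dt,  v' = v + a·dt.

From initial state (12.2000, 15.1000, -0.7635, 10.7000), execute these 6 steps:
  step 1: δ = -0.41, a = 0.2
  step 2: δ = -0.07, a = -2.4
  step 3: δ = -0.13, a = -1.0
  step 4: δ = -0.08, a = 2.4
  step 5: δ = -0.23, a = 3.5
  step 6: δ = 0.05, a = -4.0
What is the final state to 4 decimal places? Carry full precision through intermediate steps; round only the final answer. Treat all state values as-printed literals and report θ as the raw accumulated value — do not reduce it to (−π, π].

after step 1 (δ=-0.41, a=0.2): (12.972990, 14.360144, -0.996028, 10.720000)
after step 2 (δ=-0.07, a=-2.4): (13.555773, 13.460395, -1.033609, 10.480000)
after step 3 (δ=-0.13, a=-1.0): (14.092057, 12.560004, -1.102115, 10.380000)
after step 4 (δ=-0.08, a=2.4): (14.560931, 11.633937, -1.143724, 10.620000)
after step 5 (δ=-0.23, a=3.5): (15.000820, 10.667323, -1.268054, 10.970000)
after step 6 (δ=0.05, a=-4.0): (15.327878, 9.620212, -1.240607, 10.570000)

(15.3279, 9.6202, -1.2406, 10.5700)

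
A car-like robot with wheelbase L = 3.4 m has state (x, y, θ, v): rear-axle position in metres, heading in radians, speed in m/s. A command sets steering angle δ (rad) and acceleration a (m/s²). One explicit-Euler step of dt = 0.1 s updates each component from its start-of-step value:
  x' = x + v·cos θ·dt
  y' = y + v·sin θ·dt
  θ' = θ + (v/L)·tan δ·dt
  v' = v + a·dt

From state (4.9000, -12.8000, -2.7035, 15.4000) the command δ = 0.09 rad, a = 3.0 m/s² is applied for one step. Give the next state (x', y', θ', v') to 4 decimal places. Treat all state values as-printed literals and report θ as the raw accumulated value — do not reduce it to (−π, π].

(3.5054, -13.4533, -2.6626, 15.7000)

x' = 4.9000 + 15.4000·cos(-2.7035)·0.1 = 3.5054
y' = -12.8000 + 15.4000·sin(-2.7035)·0.1 = -13.4533
θ' = -2.7035 + (15.4000/3.4)·tan(0.09)·0.1 = -2.6626
v' = 15.4000 + 3.0000·0.1 = 15.7000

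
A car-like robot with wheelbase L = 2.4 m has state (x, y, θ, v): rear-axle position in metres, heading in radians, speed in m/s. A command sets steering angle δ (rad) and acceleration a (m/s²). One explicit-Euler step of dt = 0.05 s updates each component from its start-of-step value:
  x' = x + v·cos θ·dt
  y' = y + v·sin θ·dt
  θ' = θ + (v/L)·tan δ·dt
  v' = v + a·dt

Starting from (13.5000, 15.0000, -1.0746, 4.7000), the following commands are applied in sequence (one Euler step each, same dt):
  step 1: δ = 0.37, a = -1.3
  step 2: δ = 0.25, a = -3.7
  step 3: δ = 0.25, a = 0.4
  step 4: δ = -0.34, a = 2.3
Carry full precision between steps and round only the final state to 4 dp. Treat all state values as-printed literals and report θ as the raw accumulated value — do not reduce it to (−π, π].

(13.9708, 14.2186, -1.0212, 4.5850)

after step 1 (δ=0.37, a=-1.3): (13.611880, 14.793341, -1.036622, 4.635000)
after step 2 (δ=0.25, a=-3.7): (13.729871, 14.593876, -1.011965, 4.450000)
after step 3 (δ=0.25, a=0.4): (13.847839, 14.405224, -0.988293, 4.470000)
after step 4 (δ=-0.34, a=2.3): (13.970790, 14.218582, -1.021235, 4.585000)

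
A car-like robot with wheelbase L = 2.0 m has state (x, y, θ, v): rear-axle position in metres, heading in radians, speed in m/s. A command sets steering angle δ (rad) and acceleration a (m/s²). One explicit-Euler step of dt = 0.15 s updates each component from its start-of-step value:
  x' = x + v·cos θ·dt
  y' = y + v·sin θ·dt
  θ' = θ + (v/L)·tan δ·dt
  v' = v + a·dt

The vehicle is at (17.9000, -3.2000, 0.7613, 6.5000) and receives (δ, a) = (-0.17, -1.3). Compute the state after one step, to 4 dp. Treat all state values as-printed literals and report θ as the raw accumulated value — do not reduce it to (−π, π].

x' = 17.9000 + 6.5000·cos(0.7613)·0.15 = 18.6058
y' = -3.2000 + 6.5000·sin(0.7613)·0.15 = -2.5274
θ' = 0.7613 + (6.5000/2.0)·tan(-0.17)·0.15 = 0.6776
v' = 6.5000 − 1.3000·0.15 = 6.3050

(18.6058, -2.5274, 0.6776, 6.3050)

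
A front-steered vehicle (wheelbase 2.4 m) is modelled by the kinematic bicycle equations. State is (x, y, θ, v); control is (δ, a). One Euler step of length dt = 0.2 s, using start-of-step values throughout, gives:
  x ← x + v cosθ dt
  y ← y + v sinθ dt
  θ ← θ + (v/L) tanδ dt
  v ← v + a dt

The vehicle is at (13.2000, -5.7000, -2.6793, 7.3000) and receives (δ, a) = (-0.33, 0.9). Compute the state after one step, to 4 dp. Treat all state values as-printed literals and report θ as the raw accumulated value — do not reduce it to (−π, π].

(11.8933, -6.3512, -2.8877, 7.4800)

x' = 13.2000 + 7.3000·cos(-2.6793)·0.2 = 11.8933
y' = -5.7000 + 7.3000·sin(-2.6793)·0.2 = -6.3512
θ' = -2.6793 + (7.3000/2.4)·tan(-0.33)·0.2 = -2.8877
v' = 7.3000 + 0.9000·0.2 = 7.4800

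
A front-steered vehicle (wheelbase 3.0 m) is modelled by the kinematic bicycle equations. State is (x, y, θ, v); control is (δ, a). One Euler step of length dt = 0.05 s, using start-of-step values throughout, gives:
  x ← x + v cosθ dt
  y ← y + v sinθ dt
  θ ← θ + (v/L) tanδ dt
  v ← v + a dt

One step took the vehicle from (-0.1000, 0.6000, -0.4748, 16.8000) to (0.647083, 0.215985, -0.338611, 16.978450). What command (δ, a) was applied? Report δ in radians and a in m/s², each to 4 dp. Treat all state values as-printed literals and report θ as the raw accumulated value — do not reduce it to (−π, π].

a = (v'−v)/dt = (0.178450)/0.05 = 3.5690
Δθ = θ'−θ = 0.136189;  (v·dt/L) = 16.8000·0.05/3.0 = 0.280000
tan δ = Δθ·L/(v·dt) = 0.486389  →  δ = 0.4527

δ = 0.4527, a = 3.5690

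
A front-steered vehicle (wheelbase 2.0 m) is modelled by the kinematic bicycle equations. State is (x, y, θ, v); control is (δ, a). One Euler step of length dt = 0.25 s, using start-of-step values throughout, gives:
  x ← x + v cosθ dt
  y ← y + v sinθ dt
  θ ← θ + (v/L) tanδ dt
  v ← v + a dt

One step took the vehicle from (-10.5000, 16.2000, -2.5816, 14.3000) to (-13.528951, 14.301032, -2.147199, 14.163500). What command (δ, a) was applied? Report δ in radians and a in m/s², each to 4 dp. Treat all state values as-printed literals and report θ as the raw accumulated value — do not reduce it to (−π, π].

δ = 0.2384, a = -0.5460

a = (v'−v)/dt = (-0.136500)/0.25 = -0.5460
Δθ = θ'−θ = 0.434401;  (v·dt/L) = 14.3000·0.25/2.0 = 1.787500
tan δ = Δθ·L/(v·dt) = 0.243022  →  δ = 0.2384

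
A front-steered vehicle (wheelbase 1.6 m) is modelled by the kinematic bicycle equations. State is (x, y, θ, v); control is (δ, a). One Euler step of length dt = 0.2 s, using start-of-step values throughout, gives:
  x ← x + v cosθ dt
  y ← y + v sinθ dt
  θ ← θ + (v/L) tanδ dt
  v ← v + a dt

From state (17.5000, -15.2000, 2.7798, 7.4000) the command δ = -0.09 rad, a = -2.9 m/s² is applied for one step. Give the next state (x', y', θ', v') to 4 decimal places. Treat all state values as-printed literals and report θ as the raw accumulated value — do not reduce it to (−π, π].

(16.1158, -14.6762, 2.6963, 6.8200)

x' = 17.5000 + 7.4000·cos(2.7798)·0.2 = 16.1158
y' = -15.2000 + 7.4000·sin(2.7798)·0.2 = -14.6762
θ' = 2.7798 + (7.4000/1.6)·tan(-0.09)·0.2 = 2.6963
v' = 7.4000 − 2.9000·0.2 = 6.8200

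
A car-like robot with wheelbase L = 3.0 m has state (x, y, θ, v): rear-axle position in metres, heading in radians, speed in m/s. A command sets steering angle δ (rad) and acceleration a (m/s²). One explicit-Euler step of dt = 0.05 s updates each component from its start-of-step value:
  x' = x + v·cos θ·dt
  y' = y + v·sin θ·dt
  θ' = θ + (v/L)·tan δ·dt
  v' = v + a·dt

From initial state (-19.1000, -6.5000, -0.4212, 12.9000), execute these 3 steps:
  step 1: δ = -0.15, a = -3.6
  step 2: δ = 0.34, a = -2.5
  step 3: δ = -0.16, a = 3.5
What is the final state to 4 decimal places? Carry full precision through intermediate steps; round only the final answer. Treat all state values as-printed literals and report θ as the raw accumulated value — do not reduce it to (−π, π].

after step 1 (δ=-0.15, a=-3.6): (-18.511374, -6.763712, -0.453694, 12.720000)
after step 2 (δ=0.34, a=-2.5): (-17.939715, -7.042464, -0.378702, 12.595000)
after step 3 (δ=-0.16, a=3.5): (-17.354586, -7.275292, -0.412578, 12.770000)

(-17.3546, -7.2753, -0.4126, 12.7700)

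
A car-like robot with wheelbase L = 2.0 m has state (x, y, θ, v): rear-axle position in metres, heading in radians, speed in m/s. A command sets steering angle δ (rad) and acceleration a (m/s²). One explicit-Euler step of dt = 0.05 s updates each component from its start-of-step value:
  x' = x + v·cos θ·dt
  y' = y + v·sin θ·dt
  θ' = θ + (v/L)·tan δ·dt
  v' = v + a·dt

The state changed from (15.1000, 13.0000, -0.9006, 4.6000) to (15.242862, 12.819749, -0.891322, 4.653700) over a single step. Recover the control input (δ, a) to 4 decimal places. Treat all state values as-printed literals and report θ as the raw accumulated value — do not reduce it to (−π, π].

a = (v'−v)/dt = (0.053700)/0.05 = 1.0740
Δθ = θ'−θ = 0.009278;  (v·dt/L) = 4.6000·0.05/2.0 = 0.115000
tan δ = Δθ·L/(v·dt) = 0.080678  →  δ = 0.0805

δ = 0.0805, a = 1.0740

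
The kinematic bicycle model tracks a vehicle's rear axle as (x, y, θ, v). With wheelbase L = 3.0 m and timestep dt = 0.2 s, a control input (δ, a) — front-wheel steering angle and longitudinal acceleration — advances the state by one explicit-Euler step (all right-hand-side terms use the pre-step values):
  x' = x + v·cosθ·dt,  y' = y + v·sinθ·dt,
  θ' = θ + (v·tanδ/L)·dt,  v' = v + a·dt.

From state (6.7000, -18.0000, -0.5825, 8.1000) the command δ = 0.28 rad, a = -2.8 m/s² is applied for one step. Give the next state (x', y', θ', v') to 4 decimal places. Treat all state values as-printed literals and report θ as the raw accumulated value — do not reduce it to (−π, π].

(8.0528, -18.8912, -0.4272, 7.5400)

x' = 6.7000 + 8.1000·cos(-0.5825)·0.2 = 8.0528
y' = -18.0000 + 8.1000·sin(-0.5825)·0.2 = -18.8912
θ' = -0.5825 + (8.1000/3.0)·tan(0.28)·0.2 = -0.4272
v' = 8.1000 − 2.8000·0.2 = 7.5400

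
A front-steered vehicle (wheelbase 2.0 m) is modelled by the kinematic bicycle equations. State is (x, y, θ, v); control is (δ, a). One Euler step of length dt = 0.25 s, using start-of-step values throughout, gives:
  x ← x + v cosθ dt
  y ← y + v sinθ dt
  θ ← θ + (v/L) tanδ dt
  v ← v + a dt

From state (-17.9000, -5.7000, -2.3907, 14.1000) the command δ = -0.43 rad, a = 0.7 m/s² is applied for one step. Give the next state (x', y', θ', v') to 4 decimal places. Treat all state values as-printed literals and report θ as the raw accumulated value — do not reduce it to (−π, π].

x' = -17.9000 + 14.1000·cos(-2.3907)·0.25 = -20.4771
y' = -5.7000 + 14.1000·sin(-2.3907)·0.25 = -8.1051
θ' = -2.3907 + (14.1000/2.0)·tan(-0.43)·0.25 = -3.1990
v' = 14.1000 + 0.7000·0.25 = 14.2750

(-20.4771, -8.1051, -3.1990, 14.2750)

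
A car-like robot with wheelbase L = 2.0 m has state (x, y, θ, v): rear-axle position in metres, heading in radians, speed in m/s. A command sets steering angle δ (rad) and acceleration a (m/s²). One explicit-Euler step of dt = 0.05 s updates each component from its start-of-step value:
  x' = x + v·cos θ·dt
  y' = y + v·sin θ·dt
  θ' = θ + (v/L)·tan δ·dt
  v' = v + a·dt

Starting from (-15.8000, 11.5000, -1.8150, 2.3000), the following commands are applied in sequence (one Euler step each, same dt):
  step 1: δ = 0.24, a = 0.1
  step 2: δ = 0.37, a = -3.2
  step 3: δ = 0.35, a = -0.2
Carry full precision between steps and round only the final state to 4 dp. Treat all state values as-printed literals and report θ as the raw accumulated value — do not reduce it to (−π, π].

(-15.8762, 11.1713, -1.7590, 2.1350)

after step 1 (δ=0.24, a=0.1): (-15.827805, 11.388412, -1.800929, 2.305000)
after step 2 (δ=0.37, a=-3.2): (-15.854094, 11.276200, -1.778578, 2.145000)
after step 3 (δ=0.35, a=-0.2): (-15.876219, 11.171257, -1.759004, 2.135000)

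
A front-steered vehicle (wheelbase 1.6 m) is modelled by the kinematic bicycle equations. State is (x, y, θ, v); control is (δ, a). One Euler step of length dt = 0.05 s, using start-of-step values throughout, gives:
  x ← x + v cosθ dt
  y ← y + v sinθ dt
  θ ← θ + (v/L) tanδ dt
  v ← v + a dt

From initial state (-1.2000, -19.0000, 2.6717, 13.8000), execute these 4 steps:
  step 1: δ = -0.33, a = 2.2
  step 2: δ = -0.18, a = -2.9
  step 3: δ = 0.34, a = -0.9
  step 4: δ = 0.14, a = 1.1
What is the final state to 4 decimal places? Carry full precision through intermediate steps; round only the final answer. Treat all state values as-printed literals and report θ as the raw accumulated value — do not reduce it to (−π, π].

(-3.4969, -17.4878, 2.6575, 13.7750)

after step 1 (δ=-0.33, a=2.2): (-1.815216, -18.687575, 2.523986, 13.910000)
after step 2 (δ=-0.18, a=-2.9): (-2.382234, -18.284821, 2.444886, 13.765000)
after step 3 (δ=0.34, a=-0.9): (-2.910094, -17.843174, 2.597048, 13.720000)
after step 4 (δ=0.14, a=1.1): (-3.496873, -17.487806, 2.657469, 13.775000)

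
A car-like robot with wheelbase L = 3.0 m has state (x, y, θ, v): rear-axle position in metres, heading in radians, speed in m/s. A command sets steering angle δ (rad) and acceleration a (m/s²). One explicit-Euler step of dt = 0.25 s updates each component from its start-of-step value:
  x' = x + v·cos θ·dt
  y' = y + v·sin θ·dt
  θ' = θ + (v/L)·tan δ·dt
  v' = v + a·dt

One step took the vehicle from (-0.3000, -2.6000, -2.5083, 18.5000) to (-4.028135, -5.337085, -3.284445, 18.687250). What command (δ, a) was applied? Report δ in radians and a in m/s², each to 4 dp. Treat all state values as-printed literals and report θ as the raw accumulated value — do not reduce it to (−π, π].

a = (v'−v)/dt = (0.187250)/0.25 = 0.7490
Δθ = θ'−θ = -0.776145;  (v·dt/L) = 18.5000·0.25/3.0 = 1.541667
tan δ = Δθ·L/(v·dt) = -0.503445  →  δ = -0.4664

δ = -0.4664, a = 0.7490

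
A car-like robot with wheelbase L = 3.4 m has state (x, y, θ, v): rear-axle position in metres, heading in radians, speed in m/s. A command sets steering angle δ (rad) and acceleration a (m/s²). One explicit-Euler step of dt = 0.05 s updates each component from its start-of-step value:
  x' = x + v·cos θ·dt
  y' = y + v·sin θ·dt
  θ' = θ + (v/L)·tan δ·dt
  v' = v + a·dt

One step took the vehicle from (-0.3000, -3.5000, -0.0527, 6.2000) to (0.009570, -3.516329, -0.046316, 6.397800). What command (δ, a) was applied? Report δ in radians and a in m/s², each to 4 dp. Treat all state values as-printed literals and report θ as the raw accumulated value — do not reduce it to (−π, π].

a = (v'−v)/dt = (0.197800)/0.05 = 3.9560
Δθ = θ'−θ = 0.006384;  (v·dt/L) = 6.2000·0.05/3.4 = 0.091176
tan δ = Δθ·L/(v·dt) = 0.070018  →  δ = 0.0699

δ = 0.0699, a = 3.9560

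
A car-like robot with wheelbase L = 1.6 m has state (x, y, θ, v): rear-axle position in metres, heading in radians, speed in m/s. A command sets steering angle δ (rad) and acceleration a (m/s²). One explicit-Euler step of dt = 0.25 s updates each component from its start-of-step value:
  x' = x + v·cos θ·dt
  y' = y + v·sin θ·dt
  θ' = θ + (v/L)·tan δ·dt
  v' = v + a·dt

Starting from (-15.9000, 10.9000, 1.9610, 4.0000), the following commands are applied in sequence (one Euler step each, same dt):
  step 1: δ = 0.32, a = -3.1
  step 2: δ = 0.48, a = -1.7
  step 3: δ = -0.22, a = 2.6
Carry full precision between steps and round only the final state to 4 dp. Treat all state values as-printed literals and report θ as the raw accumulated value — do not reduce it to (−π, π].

(-17.2642, 12.9484, 2.3326, 3.4500)

after step 1 (δ=0.32, a=-3.1): (-16.280377, 11.824832, 2.168118, 3.225000)
after step 2 (δ=0.48, a=-1.7): (-16.733836, 12.491475, 2.430457, 2.800000)
after step 3 (δ=-0.22, a=2.6): (-17.264171, 12.948361, 2.332624, 3.450000)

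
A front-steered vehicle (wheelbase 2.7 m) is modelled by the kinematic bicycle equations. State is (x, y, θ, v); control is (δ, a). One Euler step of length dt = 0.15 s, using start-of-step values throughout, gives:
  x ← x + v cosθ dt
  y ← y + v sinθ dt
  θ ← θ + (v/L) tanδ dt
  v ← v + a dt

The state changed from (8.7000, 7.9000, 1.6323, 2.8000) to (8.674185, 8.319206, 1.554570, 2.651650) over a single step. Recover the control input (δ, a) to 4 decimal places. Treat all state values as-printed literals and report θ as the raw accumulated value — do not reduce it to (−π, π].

a = (v'−v)/dt = (-0.148350)/0.15 = -0.9890
Δθ = θ'−θ = -0.077730;  (v·dt/L) = 2.8000·0.15/2.7 = 0.155556
tan δ = Δθ·L/(v·dt) = -0.499693  →  δ = -0.4634

δ = -0.4634, a = -0.9890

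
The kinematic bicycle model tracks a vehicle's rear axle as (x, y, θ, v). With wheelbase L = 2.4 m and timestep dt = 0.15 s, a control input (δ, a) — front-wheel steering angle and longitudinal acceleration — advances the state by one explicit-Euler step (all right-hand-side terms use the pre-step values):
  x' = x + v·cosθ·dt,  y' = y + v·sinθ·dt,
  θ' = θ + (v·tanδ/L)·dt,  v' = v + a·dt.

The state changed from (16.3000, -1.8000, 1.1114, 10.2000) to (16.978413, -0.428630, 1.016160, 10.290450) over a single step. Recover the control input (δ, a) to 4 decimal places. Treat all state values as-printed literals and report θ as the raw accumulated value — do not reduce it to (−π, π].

δ = -0.1483, a = 0.6030

a = (v'−v)/dt = (0.090450)/0.15 = 0.6030
Δθ = θ'−θ = -0.095240;  (v·dt/L) = 10.2000·0.15/2.4 = 0.637500
tan δ = Δθ·L/(v·dt) = -0.149396  →  δ = -0.1483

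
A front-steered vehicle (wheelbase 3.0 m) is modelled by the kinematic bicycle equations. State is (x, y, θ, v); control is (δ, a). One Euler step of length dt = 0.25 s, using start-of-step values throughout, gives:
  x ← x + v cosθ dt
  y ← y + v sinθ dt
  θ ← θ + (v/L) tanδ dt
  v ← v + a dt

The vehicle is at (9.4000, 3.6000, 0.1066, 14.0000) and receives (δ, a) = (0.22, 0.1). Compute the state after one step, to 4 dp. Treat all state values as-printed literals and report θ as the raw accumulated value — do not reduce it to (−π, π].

x' = 9.4000 + 14.0000·cos(0.1066)·0.25 = 12.8801
y' = 3.6000 + 14.0000·sin(0.1066)·0.25 = 3.9724
θ' = 0.1066 + (14.0000/3.0)·tan(0.22)·0.25 = 0.3675
v' = 14.0000 + 0.1000·0.25 = 14.0250

(12.8801, 3.9724, 0.3675, 14.0250)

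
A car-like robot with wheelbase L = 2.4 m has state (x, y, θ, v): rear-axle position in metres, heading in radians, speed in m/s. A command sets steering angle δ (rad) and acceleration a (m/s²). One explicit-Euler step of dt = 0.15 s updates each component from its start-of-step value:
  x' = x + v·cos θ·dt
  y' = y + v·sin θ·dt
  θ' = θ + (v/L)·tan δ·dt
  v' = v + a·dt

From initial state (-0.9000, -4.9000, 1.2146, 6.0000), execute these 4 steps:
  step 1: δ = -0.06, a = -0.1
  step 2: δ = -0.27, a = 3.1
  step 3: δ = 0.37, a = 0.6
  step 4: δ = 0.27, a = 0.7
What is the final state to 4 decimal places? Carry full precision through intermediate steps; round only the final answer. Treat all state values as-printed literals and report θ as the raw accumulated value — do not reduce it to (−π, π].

(0.5085, -1.4358, 1.3580, 6.6450)

after step 1 (δ=-0.06, a=-0.1): (-0.586159, -4.056493, 1.192073, 5.985000)
after step 2 (δ=-0.27, a=3.1): (-0.254230, -3.222360, 1.088548, 6.450000)
after step 3 (δ=0.37, a=0.6): (0.194469, -2.365199, 1.244905, 6.540000)
after step 4 (δ=0.27, a=0.7): (0.508539, -1.435833, 1.358030, 6.645000)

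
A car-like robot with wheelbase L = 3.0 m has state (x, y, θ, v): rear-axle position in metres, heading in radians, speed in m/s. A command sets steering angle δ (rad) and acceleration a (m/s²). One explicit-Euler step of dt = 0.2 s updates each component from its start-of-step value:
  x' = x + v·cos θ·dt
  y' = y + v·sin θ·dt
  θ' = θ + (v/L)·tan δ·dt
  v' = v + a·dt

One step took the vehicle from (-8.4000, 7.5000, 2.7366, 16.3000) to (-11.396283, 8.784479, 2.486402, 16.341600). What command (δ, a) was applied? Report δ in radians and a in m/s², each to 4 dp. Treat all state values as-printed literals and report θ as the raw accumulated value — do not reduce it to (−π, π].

a = (v'−v)/dt = (0.041600)/0.2 = 0.2080
Δθ = θ'−θ = -0.250198;  (v·dt/L) = 16.3000·0.2/3.0 = 1.086667
tan δ = Δθ·L/(v·dt) = -0.230244  →  δ = -0.2263

δ = -0.2263, a = 0.2080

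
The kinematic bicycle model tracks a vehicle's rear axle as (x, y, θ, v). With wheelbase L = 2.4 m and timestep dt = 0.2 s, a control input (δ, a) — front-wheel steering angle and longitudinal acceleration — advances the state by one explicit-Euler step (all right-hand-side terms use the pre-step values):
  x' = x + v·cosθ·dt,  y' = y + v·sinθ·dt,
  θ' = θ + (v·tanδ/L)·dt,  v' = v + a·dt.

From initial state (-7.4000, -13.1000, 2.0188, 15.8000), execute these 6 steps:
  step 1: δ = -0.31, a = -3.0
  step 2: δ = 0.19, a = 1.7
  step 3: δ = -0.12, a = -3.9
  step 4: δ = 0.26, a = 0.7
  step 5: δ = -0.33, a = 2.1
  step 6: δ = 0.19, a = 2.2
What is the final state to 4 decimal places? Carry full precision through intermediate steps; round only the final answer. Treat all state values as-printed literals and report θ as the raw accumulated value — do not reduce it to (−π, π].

after step 1 (δ=-0.31, a=-3.0): (-8.768808, -10.251849, 1.597035, 15.200000)
after step 2 (δ=0.19, a=1.7): (-8.848566, -7.212895, 1.840641, 15.540000)
after step 3 (δ=-0.12, a=-3.9): (-9.677101, -4.217366, 1.684490, 14.760000)
after step 4 (δ=0.26, a=0.7): (-10.012003, -1.284425, 2.011697, 14.900000)
after step 5 (δ=-0.33, a=2.1): (-11.283730, 1.410591, 1.586395, 15.320000)
after step 6 (δ=0.19, a=2.2): (-11.331522, 4.474218, 1.831923, 15.760000)

(-11.3315, 4.4742, 1.8319, 15.7600)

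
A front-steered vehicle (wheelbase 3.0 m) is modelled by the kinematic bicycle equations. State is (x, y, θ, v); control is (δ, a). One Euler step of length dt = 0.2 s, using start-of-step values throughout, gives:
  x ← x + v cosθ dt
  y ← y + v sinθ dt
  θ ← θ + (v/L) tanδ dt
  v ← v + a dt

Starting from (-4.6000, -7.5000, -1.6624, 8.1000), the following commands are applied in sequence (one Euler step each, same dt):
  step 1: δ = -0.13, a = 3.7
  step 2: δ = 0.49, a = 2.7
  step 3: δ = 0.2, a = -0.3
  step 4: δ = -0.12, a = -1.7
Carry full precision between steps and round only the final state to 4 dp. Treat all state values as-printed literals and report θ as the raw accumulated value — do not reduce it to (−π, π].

(-4.2362, -14.5043, -1.3668, 8.9800)

after step 1 (δ=-0.13, a=3.7): (-4.748190, -9.113208, -1.732998, 8.840000)
after step 2 (δ=0.49, a=2.7): (-5.033708, -10.858001, -1.418655, 9.380000)
after step 3 (δ=0.2, a=-0.3): (-4.749390, -12.712331, -1.291893, 9.320000)
after step 4 (δ=-0.12, a=-1.7): (-4.236228, -14.504303, -1.366813, 8.980000)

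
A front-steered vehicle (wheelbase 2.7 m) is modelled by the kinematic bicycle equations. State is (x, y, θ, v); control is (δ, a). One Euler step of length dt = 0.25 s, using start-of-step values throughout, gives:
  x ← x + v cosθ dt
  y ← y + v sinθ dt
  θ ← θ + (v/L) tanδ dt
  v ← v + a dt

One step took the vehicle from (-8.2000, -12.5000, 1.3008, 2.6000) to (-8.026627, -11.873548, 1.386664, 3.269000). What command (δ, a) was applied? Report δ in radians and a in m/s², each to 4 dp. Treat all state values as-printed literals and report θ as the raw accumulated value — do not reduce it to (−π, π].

a = (v'−v)/dt = (0.669000)/0.25 = 2.6760
Δθ = θ'−θ = 0.085864;  (v·dt/L) = 2.6000·0.25/2.7 = 0.240741
tan δ = Δθ·L/(v·dt) = 0.356666  →  δ = 0.3426

δ = 0.3426, a = 2.6760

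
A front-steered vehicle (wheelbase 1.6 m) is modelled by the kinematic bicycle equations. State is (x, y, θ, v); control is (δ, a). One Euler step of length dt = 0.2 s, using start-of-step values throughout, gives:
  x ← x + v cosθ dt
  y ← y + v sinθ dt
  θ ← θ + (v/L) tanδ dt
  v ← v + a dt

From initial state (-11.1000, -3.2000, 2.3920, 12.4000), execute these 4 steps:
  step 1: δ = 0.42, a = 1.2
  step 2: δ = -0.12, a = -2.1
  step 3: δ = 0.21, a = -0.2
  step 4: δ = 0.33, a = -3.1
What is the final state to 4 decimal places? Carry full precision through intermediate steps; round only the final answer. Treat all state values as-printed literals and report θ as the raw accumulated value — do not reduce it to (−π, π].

after step 1 (δ=0.42, a=1.2): (-12.915277, -1.510275, 3.084187, 12.640000)
after step 2 (δ=-0.12, a=-2.1): (-15.439113, -1.365235, 2.893672, 12.220000)
after step 3 (δ=0.21, a=-0.2): (-17.808387, -0.765505, 3.219247, 12.180000)
after step 4 (δ=0.33, a=-3.1): (-20.237046, -0.954481, 3.740741, 11.560000)

(-20.2370, -0.9545, 3.7407, 11.5600)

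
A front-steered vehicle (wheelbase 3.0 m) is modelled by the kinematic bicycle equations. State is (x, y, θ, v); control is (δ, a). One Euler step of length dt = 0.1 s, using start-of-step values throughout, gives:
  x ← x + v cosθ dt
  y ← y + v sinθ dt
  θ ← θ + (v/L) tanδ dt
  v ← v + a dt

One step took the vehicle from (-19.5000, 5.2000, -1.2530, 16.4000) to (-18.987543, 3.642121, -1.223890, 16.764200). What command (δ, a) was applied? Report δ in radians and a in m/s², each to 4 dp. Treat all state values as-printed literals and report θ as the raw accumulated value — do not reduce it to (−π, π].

a = (v'−v)/dt = (0.364200)/0.1 = 3.6420
Δθ = θ'−θ = 0.029110;  (v·dt/L) = 16.4000·0.1/3.0 = 0.546667
tan δ = Δθ·L/(v·dt) = 0.053250  →  δ = 0.0532

δ = 0.0532, a = 3.6420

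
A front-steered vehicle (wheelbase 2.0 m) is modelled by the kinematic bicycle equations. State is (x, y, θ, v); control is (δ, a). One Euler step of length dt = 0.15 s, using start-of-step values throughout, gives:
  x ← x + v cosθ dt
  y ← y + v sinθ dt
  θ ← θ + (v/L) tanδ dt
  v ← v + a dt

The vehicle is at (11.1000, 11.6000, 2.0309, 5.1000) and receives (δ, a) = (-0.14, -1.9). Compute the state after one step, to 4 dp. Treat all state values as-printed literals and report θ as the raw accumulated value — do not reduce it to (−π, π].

(10.7603, 12.2854, 1.9770, 4.8150)

x' = 11.1000 + 5.1000·cos(2.0309)·0.15 = 10.7603
y' = 11.6000 + 5.1000·sin(2.0309)·0.15 = 12.2854
θ' = 2.0309 + (5.1000/2.0)·tan(-0.14)·0.15 = 1.9770
v' = 5.1000 − 1.9000·0.15 = 4.8150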